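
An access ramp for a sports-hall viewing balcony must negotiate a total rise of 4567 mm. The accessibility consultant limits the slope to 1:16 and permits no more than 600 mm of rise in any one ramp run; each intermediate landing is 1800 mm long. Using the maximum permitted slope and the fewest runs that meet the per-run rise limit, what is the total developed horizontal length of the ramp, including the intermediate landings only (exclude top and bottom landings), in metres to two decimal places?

85.67 m

At most 600 each: 4567/600 = 7.61, giving 8 ramp runs. That means 7 intermediate landings.
Ramp run (horizontal) at 1:16: 4567 × 16 = 73072 mm.
Intermediate landings: 7 × 1800 = 12600 mm.
Developed length = 73072 + 12600 = 85672 mm.
= 85.67 m.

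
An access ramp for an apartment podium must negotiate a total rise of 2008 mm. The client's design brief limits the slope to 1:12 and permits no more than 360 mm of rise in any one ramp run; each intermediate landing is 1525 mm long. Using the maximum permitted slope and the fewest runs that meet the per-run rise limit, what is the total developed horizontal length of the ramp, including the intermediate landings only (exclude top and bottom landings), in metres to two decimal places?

⌈2008/360⌉ = 6 ramp runs. That means 5 intermediate landings.
Horizontal run for 2008 mm of rise at 1:12 is 2008 × 12 = 24096 mm.
Intermediate landings: 5 × 1525 = 7625 mm.
Total developed length = 24096 + 7625 = 31721 mm.
= 31.72 m.

31.72 m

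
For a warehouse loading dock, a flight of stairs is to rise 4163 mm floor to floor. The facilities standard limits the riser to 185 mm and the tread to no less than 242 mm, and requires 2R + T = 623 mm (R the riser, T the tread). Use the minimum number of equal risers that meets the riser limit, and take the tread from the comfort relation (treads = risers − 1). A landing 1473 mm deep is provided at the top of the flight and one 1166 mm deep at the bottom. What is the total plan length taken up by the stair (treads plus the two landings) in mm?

8381 mm

At most 185 each: 4163/185 = 22.50, giving 23 risers.
Each riser is 4163/23 = 181 mm (≤ 185 mm).
T = 623 − 2·181 = 261 mm, which satisfies the 242 mm minimum.
Going = (23 − 1) × 261 = 5742 mm.
Add landings: 5742 + 1473 + 1166 = 8381 mm.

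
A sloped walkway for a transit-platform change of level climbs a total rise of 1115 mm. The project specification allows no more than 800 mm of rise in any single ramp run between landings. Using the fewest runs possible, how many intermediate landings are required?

1 intermediate landings

1115 / 800 = 1.39, so 2 ramp runs are needed.
2 runs are separated by 1 intermediate landings.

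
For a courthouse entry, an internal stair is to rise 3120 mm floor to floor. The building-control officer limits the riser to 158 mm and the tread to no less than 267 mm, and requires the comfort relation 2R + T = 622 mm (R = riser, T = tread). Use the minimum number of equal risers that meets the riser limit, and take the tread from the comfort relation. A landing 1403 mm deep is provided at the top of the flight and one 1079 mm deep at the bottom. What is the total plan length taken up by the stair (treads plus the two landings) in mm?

⌈3120/158⌉ = 20 risers.
Riser R = 3120 / 20 = 156 mm, within the 158 mm limit.
T = 622 − 2·156 = 310 mm, which satisfies the 267 mm minimum.
20 risers give 19 treads; going = 19 × 310 = 5890 mm.
Add landings: 5890 + 1403 + 1079 = 8372 mm.

8372 mm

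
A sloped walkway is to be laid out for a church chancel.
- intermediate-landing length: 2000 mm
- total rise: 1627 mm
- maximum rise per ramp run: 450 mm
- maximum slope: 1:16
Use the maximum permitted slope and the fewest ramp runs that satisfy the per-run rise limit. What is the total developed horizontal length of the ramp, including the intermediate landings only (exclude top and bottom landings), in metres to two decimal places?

⌈1627/450⌉ = 4 ramp runs. That means 3 intermediate landings.
Horizontal run for 1627 mm of rise at 1:16 is 1627 × 16 = 26032 mm.
Intermediate landings: 3 × 2000 = 6000 mm.
Total developed length = 26032 + 6000 = 32032 mm.
= 32.03 m.

32.03 m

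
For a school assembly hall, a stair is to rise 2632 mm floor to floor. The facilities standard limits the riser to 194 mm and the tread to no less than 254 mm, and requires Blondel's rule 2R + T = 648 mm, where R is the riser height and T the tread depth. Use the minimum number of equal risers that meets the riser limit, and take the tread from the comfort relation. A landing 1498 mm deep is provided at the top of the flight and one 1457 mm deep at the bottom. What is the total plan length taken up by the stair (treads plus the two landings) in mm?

6491 mm

2632 / 194 = 13.567 → round up to 14 risers.
Each riser is 2632/14 = 188 mm (≤ 194 mm).
Tread T = 648 − 2 × 188 = 272 mm (≥ 254 mm).
14 risers give 13 treads; going = 13 × 272 = 3536 mm.
Add landings: 3536 + 1498 + 1457 = 6491 mm.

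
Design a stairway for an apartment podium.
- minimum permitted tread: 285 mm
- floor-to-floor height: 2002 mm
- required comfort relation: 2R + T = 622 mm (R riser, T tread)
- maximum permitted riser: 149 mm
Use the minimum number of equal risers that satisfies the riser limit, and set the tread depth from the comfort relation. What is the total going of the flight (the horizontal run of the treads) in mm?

4368 mm

2002 / 149 = 13.44, so 14 risers are needed.
Riser R = 2002 / 14 = 143 mm, within the 149 mm limit.
Tread T = 622 − 2 × 143 = 336 mm (≥ 285 mm).
Going = (14 − 1) × 336 = 4368 mm.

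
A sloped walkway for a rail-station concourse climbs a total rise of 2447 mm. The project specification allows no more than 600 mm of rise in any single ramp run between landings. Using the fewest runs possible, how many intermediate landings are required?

At most 600 each: 2447/600 = 4.08, giving 5 ramp runs.
5 runs are separated by 4 intermediate landings.

4 intermediate landings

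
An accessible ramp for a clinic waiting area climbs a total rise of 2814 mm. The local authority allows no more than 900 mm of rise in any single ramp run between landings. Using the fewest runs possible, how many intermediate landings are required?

3 intermediate landings

2814 / 900 = 3.127 → round up to 4 ramp runs.
4 runs are separated by 3 intermediate landings.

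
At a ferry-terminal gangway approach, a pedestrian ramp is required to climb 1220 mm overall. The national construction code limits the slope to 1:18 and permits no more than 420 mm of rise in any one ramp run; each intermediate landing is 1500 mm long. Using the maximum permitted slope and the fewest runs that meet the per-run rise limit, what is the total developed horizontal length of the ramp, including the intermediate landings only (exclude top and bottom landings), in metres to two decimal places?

1220 / 420 = 2.905 → round up to 3 ramp runs. That means 2 intermediate landings.
Horizontal run for 1220 mm of rise at 1:18 is 1220 × 18 = 21960 mm.
Intermediate landings: 2 × 1500 = 3000 mm.
Total developed length = 21960 + 3000 = 24960 mm.
= 24.96 m.

24.96 m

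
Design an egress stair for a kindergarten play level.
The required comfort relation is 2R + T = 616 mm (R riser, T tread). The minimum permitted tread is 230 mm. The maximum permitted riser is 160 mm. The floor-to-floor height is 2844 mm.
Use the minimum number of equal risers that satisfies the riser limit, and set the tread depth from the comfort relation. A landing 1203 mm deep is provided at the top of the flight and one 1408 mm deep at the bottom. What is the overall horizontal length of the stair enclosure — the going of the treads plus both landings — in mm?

7711 mm

2844 / 160 = 17.77, so 18 risers are needed.
Riser R = 2844 / 18 = 158 mm, within the 160 mm limit.
From 2R + T = 616: T = 616 − 316 = 300 mm.
Treads = 18 − 1 = 17; going = 17 × 300 = 5100 mm.
Enclosure = 5100 + 1203 + 1408 = 7711 mm.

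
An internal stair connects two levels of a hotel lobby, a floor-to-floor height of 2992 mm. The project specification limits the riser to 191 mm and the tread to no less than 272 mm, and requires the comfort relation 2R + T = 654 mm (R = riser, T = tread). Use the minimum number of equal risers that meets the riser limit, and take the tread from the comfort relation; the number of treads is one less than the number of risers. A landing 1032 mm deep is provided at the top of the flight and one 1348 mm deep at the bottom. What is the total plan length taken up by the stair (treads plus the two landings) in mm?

6580 mm

2992 / 191 = 15.665 → round up to 16 risers.
Each riser is 2992/16 = 187 mm (≤ 191 mm).
T = 654 − 2·187 = 280 mm, which satisfies the 272 mm minimum.
16 risers give 15 treads; going = 15 × 280 = 4200 mm.
Add landings: 4200 + 1032 + 1348 = 6580 mm.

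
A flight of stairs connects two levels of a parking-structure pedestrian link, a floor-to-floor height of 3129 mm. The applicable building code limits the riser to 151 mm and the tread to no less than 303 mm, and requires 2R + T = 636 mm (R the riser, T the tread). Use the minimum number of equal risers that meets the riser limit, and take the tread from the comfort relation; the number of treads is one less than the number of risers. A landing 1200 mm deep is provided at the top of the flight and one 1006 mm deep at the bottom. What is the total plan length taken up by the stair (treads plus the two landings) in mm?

8966 mm

At most 151 each: 3129/151 = 20.72, giving 21 risers.
Riser R = 3129 / 21 = 149 mm, within the 151 mm limit.
Tread T = 636 − 2 × 149 = 338 mm (≥ 303 mm).
21 risers give 20 treads; going = 20 × 338 = 6760 mm.
Enclosure = 6760 + 1200 + 1006 = 8966 mm.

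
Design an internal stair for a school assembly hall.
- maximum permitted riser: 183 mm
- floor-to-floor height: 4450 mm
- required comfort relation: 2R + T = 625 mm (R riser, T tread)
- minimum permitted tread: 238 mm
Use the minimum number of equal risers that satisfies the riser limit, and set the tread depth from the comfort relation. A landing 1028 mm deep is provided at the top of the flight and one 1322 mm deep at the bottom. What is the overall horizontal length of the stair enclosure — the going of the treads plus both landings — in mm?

4450 / 183 = 24.317 → round up to 25 risers.
Riser R = 4450 / 25 = 178 mm, within the 183 mm limit.
T = 625 − 2·178 = 269 mm, which satisfies the 238 mm minimum.
25 risers give 24 treads; going = 24 × 269 = 6456 mm.
Add landings: 6456 + 1028 + 1322 = 8806 mm.

8806 mm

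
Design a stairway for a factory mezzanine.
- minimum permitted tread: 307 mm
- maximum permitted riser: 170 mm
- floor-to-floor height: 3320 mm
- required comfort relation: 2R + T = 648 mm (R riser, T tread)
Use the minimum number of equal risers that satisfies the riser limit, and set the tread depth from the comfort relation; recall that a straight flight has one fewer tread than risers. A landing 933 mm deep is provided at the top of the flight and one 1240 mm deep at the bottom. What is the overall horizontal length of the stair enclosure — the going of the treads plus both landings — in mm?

8177 mm

3320 / 170 = 19.53, so 20 risers are needed.
R = 3320 ÷ 20 = 166 mm.
T = 648 − 2·166 = 316 mm, which satisfies the 307 mm minimum.
Treads = 20 − 1 = 19; going = 19 × 316 = 6004 mm.
Add landings: 6004 + 933 + 1240 = 8177 mm.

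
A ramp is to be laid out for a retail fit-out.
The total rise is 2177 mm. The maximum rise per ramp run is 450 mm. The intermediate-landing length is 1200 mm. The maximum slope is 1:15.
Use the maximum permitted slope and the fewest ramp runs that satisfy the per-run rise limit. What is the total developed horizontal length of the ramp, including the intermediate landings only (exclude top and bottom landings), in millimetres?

37455 mm

At most 450 each: 2177/450 = 4.84, giving 5 ramp runs. That means 4 intermediate landings.
Ramp run (horizontal) at 1:15: 2177 × 15 = 32655 mm.
Intermediate landings: 4 × 1200 = 4800 mm.
Total developed length = 32655 + 4800 = 37455 mm.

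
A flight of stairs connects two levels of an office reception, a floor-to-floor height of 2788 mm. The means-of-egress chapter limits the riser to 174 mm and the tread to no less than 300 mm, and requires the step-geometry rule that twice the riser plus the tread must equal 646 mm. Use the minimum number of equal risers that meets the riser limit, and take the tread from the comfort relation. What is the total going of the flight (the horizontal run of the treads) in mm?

5088 mm

⌈2788/174⌉ = 17 risers.
R = 2788 ÷ 17 = 164 mm.
T = 646 − 2·164 = 318 mm, which satisfies the 300 mm minimum.
Treads = 17 − 1 = 16; going = 16 × 318 = 5088 mm.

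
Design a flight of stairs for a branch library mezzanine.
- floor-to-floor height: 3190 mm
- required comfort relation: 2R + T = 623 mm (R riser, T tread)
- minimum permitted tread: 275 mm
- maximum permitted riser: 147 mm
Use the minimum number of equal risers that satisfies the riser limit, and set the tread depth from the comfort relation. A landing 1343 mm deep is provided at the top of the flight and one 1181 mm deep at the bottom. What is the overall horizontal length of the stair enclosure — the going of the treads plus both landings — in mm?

⌈3190/147⌉ = 22 risers.
Riser R = 3190 / 22 = 145 mm, within the 147 mm limit.
T = 623 − 2·145 = 333 mm, which satisfies the 275 mm minimum.
Going = (22 − 1) × 333 = 6993 mm.
Add landings: 6993 + 1343 + 1181 = 9517 mm.

9517 mm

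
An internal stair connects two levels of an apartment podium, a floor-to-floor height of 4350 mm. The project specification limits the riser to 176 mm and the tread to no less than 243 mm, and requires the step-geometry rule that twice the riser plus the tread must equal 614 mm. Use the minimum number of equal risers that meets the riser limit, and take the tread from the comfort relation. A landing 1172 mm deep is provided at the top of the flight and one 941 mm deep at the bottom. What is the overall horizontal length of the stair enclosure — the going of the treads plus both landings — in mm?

⌈4350/176⌉ = 25 risers.
R = 4350 ÷ 25 = 174 mm.
T = 614 − 2·174 = 266 mm, which satisfies the 243 mm minimum.
Treads = 25 − 1 = 24; going = 24 × 266 = 6384 mm.
Enclosure = 6384 + 1172 + 941 = 8497 mm.

8497 mm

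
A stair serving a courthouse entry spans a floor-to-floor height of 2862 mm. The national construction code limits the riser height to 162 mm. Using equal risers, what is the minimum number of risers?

18 risers

2862 / 162 = 17.67, so 18 risers are needed.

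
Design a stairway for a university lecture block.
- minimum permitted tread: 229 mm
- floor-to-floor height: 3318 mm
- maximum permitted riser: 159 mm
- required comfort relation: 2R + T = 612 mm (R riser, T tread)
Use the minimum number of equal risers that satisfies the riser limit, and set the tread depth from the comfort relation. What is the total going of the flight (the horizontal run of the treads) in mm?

5920 mm

⌈3318/159⌉ = 21 risers.
Riser R = 3318 / 21 = 158 mm, within the 159 mm limit.
Tread T = 612 − 2 × 158 = 296 mm (≥ 229 mm).
Treads = 21 − 1 = 20; going = 20 × 296 = 5920 mm.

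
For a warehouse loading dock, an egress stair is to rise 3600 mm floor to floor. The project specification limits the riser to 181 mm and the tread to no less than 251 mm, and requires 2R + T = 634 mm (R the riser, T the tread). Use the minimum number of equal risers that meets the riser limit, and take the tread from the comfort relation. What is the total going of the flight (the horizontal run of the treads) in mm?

5206 mm

⌈3600/181⌉ = 20 risers.
Riser R = 3600 / 20 = 180 mm, within the 181 mm limit.
Tread T = 634 − 2 × 180 = 274 mm (≥ 251 mm).
Treads = 20 − 1 = 19; going = 19 × 274 = 5206 mm.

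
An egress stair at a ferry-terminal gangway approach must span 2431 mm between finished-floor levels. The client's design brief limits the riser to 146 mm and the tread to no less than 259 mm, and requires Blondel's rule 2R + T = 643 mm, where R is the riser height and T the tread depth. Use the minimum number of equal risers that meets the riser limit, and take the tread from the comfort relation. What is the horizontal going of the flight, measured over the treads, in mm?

2431 / 146 = 16.651 → round up to 17 risers.
Riser R = 2431 / 17 = 143 mm, within the 146 mm limit.
T = 643 − 2·143 = 357 mm, which satisfies the 259 mm minimum.
Going = (17 − 1) × 357 = 5712 mm.

5712 mm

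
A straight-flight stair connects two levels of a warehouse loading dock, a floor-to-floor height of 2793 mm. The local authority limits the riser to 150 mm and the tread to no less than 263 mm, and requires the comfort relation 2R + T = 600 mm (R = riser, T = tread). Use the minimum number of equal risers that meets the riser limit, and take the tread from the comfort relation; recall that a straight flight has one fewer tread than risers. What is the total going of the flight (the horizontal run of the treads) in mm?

⌈2793/150⌉ = 19 risers.
Riser R = 2793 / 19 = 147 mm, within the 150 mm limit.
T = 600 − 2·147 = 306 mm, which satisfies the 263 mm minimum.
Treads = 19 − 1 = 18; going = 18 × 306 = 5508 mm.

5508 mm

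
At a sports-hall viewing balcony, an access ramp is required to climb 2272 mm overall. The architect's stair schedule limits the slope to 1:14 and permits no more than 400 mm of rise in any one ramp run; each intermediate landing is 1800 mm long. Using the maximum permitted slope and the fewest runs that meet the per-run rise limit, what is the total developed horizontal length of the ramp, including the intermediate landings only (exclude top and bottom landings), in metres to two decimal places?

40.81 m

2272 / 400 = 5.68, so 6 ramp runs are needed. That means 5 intermediate landings.
Horizontal run for 2272 mm of rise at 1:14 is 2272 × 14 = 31808 mm.
5 intermediate landings contribute 5 × 1800 = 9000 mm.
Developed length = 31808 + 9000 = 40808 mm.
= 40.81 m.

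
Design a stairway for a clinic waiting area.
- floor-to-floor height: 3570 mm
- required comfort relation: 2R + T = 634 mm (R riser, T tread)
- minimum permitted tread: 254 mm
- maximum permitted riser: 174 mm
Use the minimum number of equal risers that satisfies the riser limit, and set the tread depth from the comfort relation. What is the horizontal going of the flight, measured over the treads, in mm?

At most 174 each: 3570/174 = 20.52, giving 21 risers.
R = 3570 ÷ 21 = 170 mm.
T = 634 − 2·170 = 294 mm, which satisfies the 254 mm minimum.
21 risers give 20 treads; going = 20 × 294 = 5880 mm.

5880 mm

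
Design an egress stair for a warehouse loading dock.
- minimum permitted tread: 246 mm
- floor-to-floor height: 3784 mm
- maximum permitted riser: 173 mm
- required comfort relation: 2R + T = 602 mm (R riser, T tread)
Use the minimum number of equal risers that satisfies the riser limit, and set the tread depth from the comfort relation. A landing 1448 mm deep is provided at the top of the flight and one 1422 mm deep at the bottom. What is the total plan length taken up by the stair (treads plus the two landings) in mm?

⌈3784/173⌉ = 22 risers.
Each riser is 3784/22 = 172 mm (≤ 173 mm).
Tread T = 602 − 2 × 172 = 258 mm (≥ 246 mm).
22 risers give 21 treads; going = 21 × 258 = 5418 mm.
Enclosure = 5418 + 1448 + 1422 = 8288 mm.

8288 mm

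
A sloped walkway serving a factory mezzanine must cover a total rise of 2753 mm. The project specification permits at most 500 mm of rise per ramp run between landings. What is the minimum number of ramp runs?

6 runs

2753 / 500 = 5.51, so 6 ramp runs are needed.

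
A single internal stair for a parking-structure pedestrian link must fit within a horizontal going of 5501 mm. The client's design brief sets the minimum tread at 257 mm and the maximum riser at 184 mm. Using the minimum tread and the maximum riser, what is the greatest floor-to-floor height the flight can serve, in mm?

Treads that fit: ⌊5501 / 257⌋ = 21.
Risers = treads + 1 = 22.
Maximum height = 22 × 184 = 4048 mm.

4048 mm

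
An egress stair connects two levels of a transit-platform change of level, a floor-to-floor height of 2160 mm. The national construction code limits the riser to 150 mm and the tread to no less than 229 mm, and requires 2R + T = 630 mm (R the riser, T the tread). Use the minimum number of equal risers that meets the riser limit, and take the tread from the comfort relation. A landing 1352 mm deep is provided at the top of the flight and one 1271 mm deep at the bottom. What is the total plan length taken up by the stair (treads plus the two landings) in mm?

7411 mm

2160 / 150 = 14.40, so 15 risers are needed.
R = 2160 ÷ 15 = 144 mm.
Tread T = 630 − 2 × 144 = 342 mm (≥ 229 mm).
Going = (15 − 1) × 342 = 4788 mm.
Add landings: 4788 + 1352 + 1271 = 7411 mm.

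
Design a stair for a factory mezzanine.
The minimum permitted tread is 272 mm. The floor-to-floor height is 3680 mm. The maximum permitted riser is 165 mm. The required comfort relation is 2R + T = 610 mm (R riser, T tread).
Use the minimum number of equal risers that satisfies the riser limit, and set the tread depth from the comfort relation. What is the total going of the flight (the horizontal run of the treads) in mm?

At most 165 each: 3680/165 = 22.30, giving 23 risers.
R = 3680 ÷ 23 = 160 mm.
T = 610 − 2·160 = 290 mm, which satisfies the 272 mm minimum.
Treads = 23 − 1 = 22; going = 22 × 290 = 6380 mm.

6380 mm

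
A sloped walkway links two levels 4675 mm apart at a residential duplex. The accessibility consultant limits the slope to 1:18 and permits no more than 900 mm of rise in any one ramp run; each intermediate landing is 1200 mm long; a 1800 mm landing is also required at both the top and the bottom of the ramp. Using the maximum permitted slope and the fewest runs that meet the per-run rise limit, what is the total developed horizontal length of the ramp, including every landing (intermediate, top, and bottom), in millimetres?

⌈4675/900⌉ = 6 ramp runs. That means 5 intermediate landings.
Ramp run (horizontal) at 1:18: 4675 × 18 = 84150 mm.
5 intermediate landings contribute 5 × 1200 = 6000 mm.
Top and bottom landings: 2 × 1800 = 3600 mm.
Total = 84150 + 6000 + 3600 = 93750 mm.

93750 mm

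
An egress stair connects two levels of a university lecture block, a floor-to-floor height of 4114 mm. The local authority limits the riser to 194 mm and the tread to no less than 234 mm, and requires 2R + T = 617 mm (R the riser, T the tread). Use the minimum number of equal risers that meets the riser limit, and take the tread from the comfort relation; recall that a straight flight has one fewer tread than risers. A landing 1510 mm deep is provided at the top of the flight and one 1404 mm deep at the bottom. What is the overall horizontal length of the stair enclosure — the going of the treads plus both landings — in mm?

4114 / 194 = 21.21, so 22 risers are needed.
R = 4114 ÷ 22 = 187 mm.
From 2R + T = 617: T = 617 − 374 = 243 mm.
Treads = 22 − 1 = 21; going = 21 × 243 = 5103 mm.
Enclosure = 5103 + 1510 + 1404 = 8017 mm.

8017 mm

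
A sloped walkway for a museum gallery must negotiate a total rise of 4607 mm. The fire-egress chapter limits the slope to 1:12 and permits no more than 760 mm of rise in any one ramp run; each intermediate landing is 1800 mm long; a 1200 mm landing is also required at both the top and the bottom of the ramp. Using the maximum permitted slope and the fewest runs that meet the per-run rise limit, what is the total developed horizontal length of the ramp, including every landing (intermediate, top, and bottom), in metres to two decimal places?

68.48 m

⌈4607/760⌉ = 7 ramp runs. That means 6 intermediate landings.
Ramp run (horizontal) at 1:12: 4607 × 12 = 55284 mm.
Intermediate landings: 6 × 1800 = 10800 mm.
Top and bottom landings: 2 × 1200 = 2400 mm.
Total = 55284 + 10800 + 2400 = 68484 mm.
= 68.48 m.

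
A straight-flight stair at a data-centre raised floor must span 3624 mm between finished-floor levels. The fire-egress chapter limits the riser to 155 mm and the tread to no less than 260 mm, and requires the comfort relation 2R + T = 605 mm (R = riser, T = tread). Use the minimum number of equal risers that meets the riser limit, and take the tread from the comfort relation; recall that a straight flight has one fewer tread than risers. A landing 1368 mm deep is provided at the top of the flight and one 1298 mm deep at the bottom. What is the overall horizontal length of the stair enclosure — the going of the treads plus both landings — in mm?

9635 mm

At most 155 each: 3624/155 = 23.38, giving 24 risers.
R = 3624 ÷ 24 = 151 mm.
T = 605 − 2·151 = 303 mm, which satisfies the 260 mm minimum.
24 risers give 23 treads; going = 23 × 303 = 6969 mm.
Enclosure = 6969 + 1368 + 1298 = 9635 mm.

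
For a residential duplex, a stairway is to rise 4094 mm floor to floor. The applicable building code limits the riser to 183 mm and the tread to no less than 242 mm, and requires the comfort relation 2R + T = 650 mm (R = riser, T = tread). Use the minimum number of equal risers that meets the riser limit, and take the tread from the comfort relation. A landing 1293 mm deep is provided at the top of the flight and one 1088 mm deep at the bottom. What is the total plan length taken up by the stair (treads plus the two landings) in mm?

8849 mm

⌈4094/183⌉ = 23 risers.
Each riser is 4094/23 = 178 mm (≤ 183 mm).
Tread T = 650 − 2 × 178 = 294 mm (≥ 242 mm).
Going = (23 − 1) × 294 = 6468 mm.
Enclosure = 6468 + 1293 + 1088 = 8849 mm.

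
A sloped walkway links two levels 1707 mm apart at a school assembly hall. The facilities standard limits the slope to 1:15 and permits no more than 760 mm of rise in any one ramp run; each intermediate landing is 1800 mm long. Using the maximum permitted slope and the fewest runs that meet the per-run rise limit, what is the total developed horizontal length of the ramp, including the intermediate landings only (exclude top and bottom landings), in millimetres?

At most 760 each: 1707/760 = 2.25, giving 3 ramp runs. That means 2 intermediate landings.
Horizontal run for 1707 mm of rise at 1:15 is 1707 × 15 = 25605 mm.
Intermediate landings: 2 × 1800 = 3600 mm.
Developed length = 25605 + 3600 = 29205 mm.

29205 mm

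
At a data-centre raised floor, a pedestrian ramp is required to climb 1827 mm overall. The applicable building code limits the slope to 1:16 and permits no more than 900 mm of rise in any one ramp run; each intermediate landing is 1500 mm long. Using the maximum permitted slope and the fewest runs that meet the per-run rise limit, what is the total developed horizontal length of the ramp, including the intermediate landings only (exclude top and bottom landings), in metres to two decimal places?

1827 / 900 = 2.03, so 3 ramp runs are needed. That means 2 intermediate landings.
Ramp run (horizontal) at 1:16: 1827 × 16 = 29232 mm.
Intermediate landings: 2 × 1500 = 3000 mm.
Total developed length = 29232 + 3000 = 32232 mm.
= 32.23 m.

32.23 m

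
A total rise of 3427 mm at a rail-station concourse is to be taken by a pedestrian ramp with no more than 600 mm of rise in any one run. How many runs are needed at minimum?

3427 / 600 = 5.71, so 6 ramp runs are needed.

6 runs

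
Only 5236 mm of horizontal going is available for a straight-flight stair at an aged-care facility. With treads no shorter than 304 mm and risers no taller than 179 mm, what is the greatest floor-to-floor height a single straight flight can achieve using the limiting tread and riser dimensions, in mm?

Treads that fit: ⌊5236 / 304⌋ = 17.
Risers = treads + 1 = 18.
Maximum height = 18 × 179 = 3222 mm.

3222 mm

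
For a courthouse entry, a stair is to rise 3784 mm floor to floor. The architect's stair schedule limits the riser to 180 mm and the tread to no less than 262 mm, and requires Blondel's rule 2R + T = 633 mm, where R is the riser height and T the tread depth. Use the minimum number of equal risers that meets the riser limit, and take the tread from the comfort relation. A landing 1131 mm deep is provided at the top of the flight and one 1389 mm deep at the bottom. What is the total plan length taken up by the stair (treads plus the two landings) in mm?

3784 / 180 = 21.022 → round up to 22 risers.
Riser R = 3784 / 22 = 172 mm, within the 180 mm limit.
Tread T = 633 − 2 × 172 = 289 mm (≥ 262 mm).
Treads = 22 − 1 = 21; going = 21 × 289 = 6069 mm.
Add landings: 6069 + 1131 + 1389 = 8589 mm.

8589 mm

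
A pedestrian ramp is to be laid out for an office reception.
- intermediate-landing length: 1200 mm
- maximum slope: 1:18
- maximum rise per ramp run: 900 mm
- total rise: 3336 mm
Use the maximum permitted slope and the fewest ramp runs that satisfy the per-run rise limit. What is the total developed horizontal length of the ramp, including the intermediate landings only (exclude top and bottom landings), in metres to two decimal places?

At most 900 each: 3336/900 = 3.71, giving 4 ramp runs. That means 3 intermediate landings.
Horizontal run for 3336 mm of rise at 1:18 is 3336 × 18 = 60048 mm.
Intermediate landings: 3 × 1200 = 3600 mm.
Developed length = 60048 + 3600 = 63648 mm.
= 63.65 m.

63.65 m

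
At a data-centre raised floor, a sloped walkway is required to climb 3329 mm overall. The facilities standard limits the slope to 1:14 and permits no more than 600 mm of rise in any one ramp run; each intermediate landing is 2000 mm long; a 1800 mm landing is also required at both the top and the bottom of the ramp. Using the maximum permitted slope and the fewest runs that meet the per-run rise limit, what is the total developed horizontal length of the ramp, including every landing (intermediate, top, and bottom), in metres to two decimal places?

3329 / 600 = 5.548 → round up to 6 ramp runs. That means 5 intermediate landings.
Ramp run (horizontal) at 1:14: 3329 × 14 = 46606 mm.
5 intermediate landings contribute 5 × 2000 = 10000 mm.
Top and bottom landings: 2 × 1800 = 3600 mm.
Total = 46606 + 10000 + 3600 = 60206 mm.
= 60.21 m.

60.21 m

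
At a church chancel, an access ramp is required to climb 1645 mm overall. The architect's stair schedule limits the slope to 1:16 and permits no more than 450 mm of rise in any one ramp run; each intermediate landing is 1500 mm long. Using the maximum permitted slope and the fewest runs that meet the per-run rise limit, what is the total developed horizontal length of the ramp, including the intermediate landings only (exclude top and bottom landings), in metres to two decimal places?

At most 450 each: 1645/450 = 3.66, giving 4 ramp runs. That means 3 intermediate landings.
Horizontal run for 1645 mm of rise at 1:16 is 1645 × 16 = 26320 mm.
3 intermediate landings contribute 3 × 1500 = 4500 mm.
Developed length = 26320 + 4500 = 30820 mm.
= 30.82 m.

30.82 m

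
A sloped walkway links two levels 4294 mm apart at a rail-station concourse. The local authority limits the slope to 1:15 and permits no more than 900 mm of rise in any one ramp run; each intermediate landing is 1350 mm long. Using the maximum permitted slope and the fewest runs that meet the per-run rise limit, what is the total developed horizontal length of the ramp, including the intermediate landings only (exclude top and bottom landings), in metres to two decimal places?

At most 900 each: 4294/900 = 4.77, giving 5 ramp runs. That means 4 intermediate landings.
Ramp run (horizontal) at 1:15: 4294 × 15 = 64410 mm.
Intermediate landings: 4 × 1350 = 5400 mm.
Developed length = 64410 + 5400 = 69810 mm.
= 69.81 m.

69.81 m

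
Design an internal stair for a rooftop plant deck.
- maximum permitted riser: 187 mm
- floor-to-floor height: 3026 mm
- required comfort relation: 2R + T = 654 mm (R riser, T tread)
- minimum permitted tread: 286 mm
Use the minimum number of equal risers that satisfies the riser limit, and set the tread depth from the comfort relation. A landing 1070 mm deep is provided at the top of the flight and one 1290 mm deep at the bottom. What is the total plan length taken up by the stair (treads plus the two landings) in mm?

3026 / 187 = 16.182 → round up to 17 risers.
R = 3026 ÷ 17 = 178 mm.
T = 654 − 2·178 = 298 mm, which satisfies the 286 mm minimum.
Treads = 17 − 1 = 16; going = 16 × 298 = 4768 mm.
Enclosure = 4768 + 1070 + 1290 = 7128 mm.

7128 mm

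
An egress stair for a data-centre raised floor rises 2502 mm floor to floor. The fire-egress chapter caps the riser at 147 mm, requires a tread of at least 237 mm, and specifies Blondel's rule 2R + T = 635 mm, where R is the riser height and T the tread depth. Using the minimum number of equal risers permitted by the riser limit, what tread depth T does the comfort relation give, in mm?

2502 / 147 = 17.020 → round up to 18 risers.
Riser R = 2502 / 18 = 139 mm, within the 147 mm limit.
T = 635 − 2·139 = 357 mm, which satisfies the 237 mm minimum.

357 mm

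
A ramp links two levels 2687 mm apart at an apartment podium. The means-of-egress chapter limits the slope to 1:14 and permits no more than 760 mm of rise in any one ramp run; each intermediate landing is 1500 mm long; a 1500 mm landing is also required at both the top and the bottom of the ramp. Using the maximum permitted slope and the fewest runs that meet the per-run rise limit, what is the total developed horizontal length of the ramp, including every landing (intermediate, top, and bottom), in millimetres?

At most 760 each: 2687/760 = 3.54, giving 4 ramp runs. That means 3 intermediate landings.
Horizontal run for 2687 mm of rise at 1:14 is 2687 × 14 = 37618 mm.
3 intermediate landings contribute 3 × 1500 = 4500 mm.
Top and bottom landings: 2 × 1500 = 3000 mm.
Total = 37618 + 4500 + 3000 = 45118 mm.

45118 mm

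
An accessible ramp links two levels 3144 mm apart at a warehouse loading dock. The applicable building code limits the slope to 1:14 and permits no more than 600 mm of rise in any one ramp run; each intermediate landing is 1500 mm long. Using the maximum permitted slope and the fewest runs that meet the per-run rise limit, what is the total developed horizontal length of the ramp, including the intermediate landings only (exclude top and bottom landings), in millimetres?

3144 / 600 = 5.24, so 6 ramp runs are needed. That means 5 intermediate landings.
Horizontal run for 3144 mm of rise at 1:14 is 3144 × 14 = 44016 mm.
Intermediate landings: 5 × 1500 = 7500 mm.
Developed length = 44016 + 7500 = 51516 mm.

51516 mm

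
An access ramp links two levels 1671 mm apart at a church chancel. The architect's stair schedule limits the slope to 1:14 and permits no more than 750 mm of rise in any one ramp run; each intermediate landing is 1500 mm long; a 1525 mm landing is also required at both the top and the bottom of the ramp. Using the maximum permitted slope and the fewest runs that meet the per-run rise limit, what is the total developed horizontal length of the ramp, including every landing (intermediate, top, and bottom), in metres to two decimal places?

At most 750 each: 1671/750 = 2.23, giving 3 ramp runs. That means 2 intermediate landings.
Horizontal run for 1671 mm of rise at 1:14 is 1671 × 14 = 23394 mm.
Intermediate landings: 2 × 1500 = 3000 mm.
Top and bottom landings: 2 × 1525 = 3050 mm.
Total = 23394 + 3000 + 3050 = 29444 mm.
= 29.44 m.

29.44 m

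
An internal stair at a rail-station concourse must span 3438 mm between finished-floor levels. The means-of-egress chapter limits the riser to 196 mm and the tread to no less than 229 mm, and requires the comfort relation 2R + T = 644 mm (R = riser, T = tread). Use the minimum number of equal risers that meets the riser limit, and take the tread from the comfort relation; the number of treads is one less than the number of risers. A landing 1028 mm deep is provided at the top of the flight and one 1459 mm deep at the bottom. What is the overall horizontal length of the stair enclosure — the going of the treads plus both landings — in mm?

6941 mm

3438 / 196 = 17.541 → round up to 18 risers.
Riser R = 3438 / 18 = 191 mm, within the 196 mm limit.
From 2R + T = 644: T = 644 − 382 = 262 mm.
18 risers give 17 treads; going = 17 × 262 = 4454 mm.
Enclosure = 4454 + 1028 + 1459 = 6941 mm.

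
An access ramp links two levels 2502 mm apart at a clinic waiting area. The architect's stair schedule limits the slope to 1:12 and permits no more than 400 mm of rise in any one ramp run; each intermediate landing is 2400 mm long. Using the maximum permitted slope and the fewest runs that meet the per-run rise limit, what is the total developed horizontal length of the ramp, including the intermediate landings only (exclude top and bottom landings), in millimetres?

44424 mm

2502 / 400 = 6.25, so 7 ramp runs are needed. That means 6 intermediate landings.
Ramp run (horizontal) at 1:12: 2502 × 12 = 30024 mm.
Intermediate landings: 6 × 2400 = 14400 mm.
Total developed length = 30024 + 14400 = 44424 mm.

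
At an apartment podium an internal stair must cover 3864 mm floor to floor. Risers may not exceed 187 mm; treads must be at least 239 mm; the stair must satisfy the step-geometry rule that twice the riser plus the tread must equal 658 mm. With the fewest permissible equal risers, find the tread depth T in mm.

290 mm

3864 / 187 = 20.66, so 21 risers are needed.
R = 3864 ÷ 21 = 184 mm.
Tread T = 658 − 2 × 184 = 290 mm (≥ 239 mm).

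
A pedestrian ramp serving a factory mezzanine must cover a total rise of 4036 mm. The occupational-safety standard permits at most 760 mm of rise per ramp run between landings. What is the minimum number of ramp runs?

⌈4036/760⌉ = 6 ramp runs.

6 runs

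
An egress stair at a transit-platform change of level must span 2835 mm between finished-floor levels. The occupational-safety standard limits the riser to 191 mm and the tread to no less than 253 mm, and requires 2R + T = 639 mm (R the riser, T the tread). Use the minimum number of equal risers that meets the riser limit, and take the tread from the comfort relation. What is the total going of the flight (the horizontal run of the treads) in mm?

2835 / 191 = 14.843 → round up to 15 risers.
Riser R = 2835 / 15 = 189 mm, within the 191 mm limit.
Tread T = 639 − 2 × 189 = 261 mm (≥ 253 mm).
Treads = 15 − 1 = 14; going = 14 × 261 = 3654 mm.

3654 mm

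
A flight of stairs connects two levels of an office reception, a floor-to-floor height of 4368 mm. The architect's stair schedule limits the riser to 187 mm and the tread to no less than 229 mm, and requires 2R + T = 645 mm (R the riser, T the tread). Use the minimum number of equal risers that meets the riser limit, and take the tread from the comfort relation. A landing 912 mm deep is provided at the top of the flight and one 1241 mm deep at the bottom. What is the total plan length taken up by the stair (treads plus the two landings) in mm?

4368 / 187 = 23.36, so 24 risers are needed.
Riser R = 4368 / 24 = 182 mm, within the 187 mm limit.
T = 645 − 2·182 = 281 mm, which satisfies the 229 mm minimum.
Treads = 24 − 1 = 23; going = 23 × 281 = 6463 mm.
Add landings: 6463 + 912 + 1241 = 8616 mm.

8616 mm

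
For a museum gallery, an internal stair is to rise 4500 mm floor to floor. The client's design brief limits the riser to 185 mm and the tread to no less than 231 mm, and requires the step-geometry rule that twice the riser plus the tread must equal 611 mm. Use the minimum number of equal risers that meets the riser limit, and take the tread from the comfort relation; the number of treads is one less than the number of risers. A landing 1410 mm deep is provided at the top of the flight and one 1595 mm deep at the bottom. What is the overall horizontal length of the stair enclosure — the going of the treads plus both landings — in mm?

At most 185 each: 4500/185 = 24.32, giving 25 risers.
Each riser is 4500/25 = 180 mm (≤ 185 mm).
T = 611 − 2·180 = 251 mm, which satisfies the 231 mm minimum.
25 risers give 24 treads; going = 24 × 251 = 6024 mm.
Enclosure = 6024 + 1410 + 1595 = 9029 mm.

9029 mm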